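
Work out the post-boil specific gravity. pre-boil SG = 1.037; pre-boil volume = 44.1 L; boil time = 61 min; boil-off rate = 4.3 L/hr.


V_post = V_pre − rate·(t/60);  SG_post = 1 + (SG_pre−1)·V_pre/V_post
V_post = 44.1 − 4.3·(61/60) = 39.7283
SG_post = 1 + (1.037 − 1)·44.1/39.7283

1.0411


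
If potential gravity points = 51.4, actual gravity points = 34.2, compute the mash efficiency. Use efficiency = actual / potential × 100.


efficiency = 34.2 / 51.4 × 100

66.5370 %


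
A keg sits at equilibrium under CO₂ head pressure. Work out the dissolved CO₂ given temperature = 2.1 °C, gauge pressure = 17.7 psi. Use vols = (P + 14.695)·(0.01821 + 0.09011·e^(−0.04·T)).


vols = (17.7 + 14.695)·(0.01821 + 0.09011·e^(−0.04·2.1))

3.2738 volumes


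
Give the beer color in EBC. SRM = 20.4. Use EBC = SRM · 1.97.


EBC = 20.4 · 1.97

40.1880 EBC


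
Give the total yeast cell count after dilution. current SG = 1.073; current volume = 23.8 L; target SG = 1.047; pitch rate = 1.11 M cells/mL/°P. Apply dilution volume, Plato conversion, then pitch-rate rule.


V_w = V·((SG_c−1)/(SG_t−1)−1);  °P = 259 − 259/SG_t;  cells = rate·(V+V_w)·°P
V_w = 23.8·((1.073−1)/(1.047−1)−1) = 13.1660
V_final = 23.8 + 13.1660 = 36.9660
°P = 259 − 259/1.047 = 11.6266
cells = 1.11·36.9660·11.6266

477.0632 billion cells


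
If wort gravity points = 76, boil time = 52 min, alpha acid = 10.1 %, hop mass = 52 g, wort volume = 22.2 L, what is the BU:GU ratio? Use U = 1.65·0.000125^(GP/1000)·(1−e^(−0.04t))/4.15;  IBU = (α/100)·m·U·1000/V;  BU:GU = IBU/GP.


U = 1.65·0.000125^(76/1000)·(1−e^(−0.04·52))/4.15 = 0.1757
IBU = (10.1/100)·52·0.1757·1000/22.2 = 41.5734
BU:GU = 41.5734/76

0.5470


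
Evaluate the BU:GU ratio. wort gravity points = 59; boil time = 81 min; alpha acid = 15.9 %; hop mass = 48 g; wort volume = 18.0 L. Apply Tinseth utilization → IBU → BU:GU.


U = 1.65·0.000125^(GP/1000)·(1−e^(−0.04t))/4.15;  IBU = (α/100)·m·U·1000/V;  BU:GU = IBU/GP
U = 1.65·0.000125^(59/1000)·(1−e^(−0.04·81))/4.15 = 0.2248
IBU = (15.9/100)·48·0.2248·1000/18.0 = 95.3166
BU:GU = 95.3166/59

1.6155


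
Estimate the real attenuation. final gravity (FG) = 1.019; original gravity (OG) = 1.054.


AA = (OG−FG)/(OG−1)·100;  RA = AA·0.8192
AA = (1.054 − 1.019)/(1.054 − 1)·100 = 64.8148
RA = 64.8148·0.8192

53.0963 %


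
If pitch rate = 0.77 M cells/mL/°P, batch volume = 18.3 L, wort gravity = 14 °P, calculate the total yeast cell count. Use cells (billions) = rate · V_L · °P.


cells = 0.77 · 18.3 · 14

197.2740 billion cells


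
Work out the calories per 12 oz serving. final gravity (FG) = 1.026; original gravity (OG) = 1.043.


ABW = (OG−FG)·131.25·0.79/FG;  °P = 259 − 259/SG (for OG→OE and FG→AE);  RE = 0.1808·OE + 0.8192·AE;  Cal = (6.9·ABW + 4·(RE−0.1))·FG·3.55
ABW = (1.043 − 1.026)·131.25·0.79/1.026 = 1.7180
OE = 259 − 259/1.043 = 10.6779 °P
AE = 259 − 259/1.026 = 6.5634 °P
RE = 0.1808·10.6779 + 0.8192·6.5634 = 7.3073 °P
Cal = (6.9·1.7180 + 4·(7.3073−0.1))·1.026·3.55

148.1810 kcal


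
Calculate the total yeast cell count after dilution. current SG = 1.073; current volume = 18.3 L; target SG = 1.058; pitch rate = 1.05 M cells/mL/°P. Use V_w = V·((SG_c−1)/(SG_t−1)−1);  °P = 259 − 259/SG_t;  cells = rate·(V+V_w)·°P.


V_w = 18.3·((1.073−1)/(1.058−1)−1) = 4.7328
V_final = 18.3 + 4.7328 = 23.0328
°P = 259 − 259/1.058 = 14.1985
cells = 1.05·23.0328·14.1985

343.3819 billion cells


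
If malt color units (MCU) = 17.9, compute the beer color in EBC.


SRM = 1.4922·MCU^0.6859;  EBC = SRM·1.97
SRM = 1.4922·17.9^0.6859 = 10.7934
EBC = 10.7934·1.97

21.2630 EBC


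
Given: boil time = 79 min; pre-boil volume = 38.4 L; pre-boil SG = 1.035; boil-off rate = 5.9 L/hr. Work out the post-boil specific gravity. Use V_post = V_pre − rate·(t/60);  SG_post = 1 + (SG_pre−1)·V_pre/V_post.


V_post = 38.4 − 5.9·(79/60) = 30.6317
SG_post = 1 + (1.035 − 1)·38.4/30.6317

1.0439


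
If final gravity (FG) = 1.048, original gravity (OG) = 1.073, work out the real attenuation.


AA = (OG−FG)/(OG−1)·100;  RA = AA·0.8192
AA = (1.073 − 1.048)/(1.073 − 1)·100 = 34.2466
RA = 34.2466·0.8192

28.0548 %


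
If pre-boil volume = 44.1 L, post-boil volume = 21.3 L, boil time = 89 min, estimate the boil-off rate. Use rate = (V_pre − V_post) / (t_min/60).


rate = (44.1 − 21.3) / (89/60)

15.3708 L/hr


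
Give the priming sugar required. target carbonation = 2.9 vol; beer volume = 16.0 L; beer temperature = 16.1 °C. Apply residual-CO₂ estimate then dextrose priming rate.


residual = 14.695·(0.01821 + 0.09011·e^(−0.04·T));  sugar = (target − residual)·4.0·V
residual = 14.695·(0.01821 + 0.09011·e^(−0.04·16.1)) = 0.9630
sugar = (2.9 − 0.9630)·4.0·16.0

123.9660 g


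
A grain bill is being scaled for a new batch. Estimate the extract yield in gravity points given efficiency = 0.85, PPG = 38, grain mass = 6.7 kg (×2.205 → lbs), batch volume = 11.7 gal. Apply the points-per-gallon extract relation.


points = lbs × PPG × eff / vol
lbs = 6.7 × 2.205 = 14.7735
points = 14.7735 × 38 × 0.85 / 11.7

40.7850 points


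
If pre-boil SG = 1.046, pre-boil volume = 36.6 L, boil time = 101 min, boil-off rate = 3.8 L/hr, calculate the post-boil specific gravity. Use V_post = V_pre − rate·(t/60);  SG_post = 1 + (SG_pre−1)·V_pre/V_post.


V_post = 36.6 − 3.8·(101/60) = 30.2033
SG_post = 1 + (1.046 − 1)·36.6/30.2033

1.0557


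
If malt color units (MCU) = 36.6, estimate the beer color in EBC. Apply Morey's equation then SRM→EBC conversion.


SRM = 1.4922·MCU^0.6859;  EBC = SRM·1.97
SRM = 1.4922·36.6^0.6859 = 17.6286
EBC = 17.6286·1.97

34.7284 EBC


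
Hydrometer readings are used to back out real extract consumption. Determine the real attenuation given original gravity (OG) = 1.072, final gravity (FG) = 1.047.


AA = (OG−FG)/(OG−1)·100;  RA = AA·0.8192
AA = (1.072 − 1.047)/(1.072 − 1)·100 = 34.7222
RA = 34.7222·0.8192

28.4444 %


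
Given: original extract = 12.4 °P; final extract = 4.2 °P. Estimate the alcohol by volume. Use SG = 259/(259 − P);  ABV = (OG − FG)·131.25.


OG = 259/(259 − 12.4) = 1.0503
FG = 259/(259 − 4.2) = 1.0165
ABV = (1.0503 − 1.0165)·131.25

4.4363 % ABV


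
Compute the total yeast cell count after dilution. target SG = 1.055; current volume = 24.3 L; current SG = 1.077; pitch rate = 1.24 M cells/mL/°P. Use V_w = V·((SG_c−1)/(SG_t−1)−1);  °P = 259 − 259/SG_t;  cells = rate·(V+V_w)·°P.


V_w = 24.3·((1.077−1)/(1.055−1)−1) = 9.7200
V_final = 24.3 + 9.7200 = 34.0200
°P = 259 − 259/1.055 = 13.5024
cells = 1.24·34.0200·13.5024

569.5948 billion cells


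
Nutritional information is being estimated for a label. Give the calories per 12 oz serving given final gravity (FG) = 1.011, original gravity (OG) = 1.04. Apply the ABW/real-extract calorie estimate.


ABW = (OG−FG)·131.25·0.79/FG;  °P = 259 − 259/SG (for OG→OE and FG→AE);  RE = 0.1808·OE + 0.8192·AE;  Cal = (6.9·ABW + 4·(RE−0.1))·FG·3.55
ABW = (1.04 − 1.011)·131.25·0.79/1.011 = 2.9742
OE = 259 − 259/1.04 = 9.9615 °P
AE = 259 − 259/1.011 = 2.8180 °P
RE = 0.1808·9.9615 + 0.8192·2.8180 = 4.1096 °P
Cal = (6.9·2.9742 + 4·(4.1096−0.1))·1.011·3.55

131.2169 kcal


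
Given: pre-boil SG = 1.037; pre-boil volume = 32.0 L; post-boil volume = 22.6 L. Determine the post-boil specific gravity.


SG_post = 1 + (SG_pre − 1)·V_pre/V_post
pts_pre = (1.037 − 1)·1000 = 37.0000
pts_post = 37.0000·32.0/22.6 = 52.3894
SG_post = 1 + 52.3894/1000

1.0524


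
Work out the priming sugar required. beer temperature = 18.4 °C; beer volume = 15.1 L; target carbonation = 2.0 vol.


residual = 14.695·(0.01821 + 0.09011·e^(−0.04·T));  sugar = (target − residual)·4.0·V
residual = 14.695·(0.01821 + 0.09011·e^(−0.04·18.4)) = 0.9019
sugar = (2.0 − 0.9019)·4.0·15.1

66.3249 g


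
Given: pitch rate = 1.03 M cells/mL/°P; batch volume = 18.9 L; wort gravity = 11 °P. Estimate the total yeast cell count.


cells (billions) = rate · V_L · °P
cells = 1.03 · 18.9 · 11

214.1370 billion cells


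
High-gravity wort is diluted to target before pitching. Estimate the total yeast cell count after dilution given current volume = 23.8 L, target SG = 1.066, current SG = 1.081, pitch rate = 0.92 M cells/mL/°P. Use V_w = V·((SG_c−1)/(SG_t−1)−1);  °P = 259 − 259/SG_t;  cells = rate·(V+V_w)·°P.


V_w = 23.8·((1.081−1)/(1.066−1)−1) = 5.4091
V_final = 23.8 + 5.4091 = 29.2091
°P = 259 − 259/1.066 = 16.0356
cells = 0.92·29.2091·16.0356

430.9157 billion cells


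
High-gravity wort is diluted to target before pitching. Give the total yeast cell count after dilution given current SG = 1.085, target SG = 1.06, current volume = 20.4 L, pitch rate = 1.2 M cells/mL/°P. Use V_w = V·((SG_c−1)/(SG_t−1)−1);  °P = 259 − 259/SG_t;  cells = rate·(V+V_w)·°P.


V_w = 20.4·((1.085−1)/(1.06−1)−1) = 8.5000
V_final = 20.4 + 8.5000 = 28.9000
°P = 259 − 259/1.06 = 14.6604
cells = 1.2·28.9000·14.6604

508.4219 billion cells


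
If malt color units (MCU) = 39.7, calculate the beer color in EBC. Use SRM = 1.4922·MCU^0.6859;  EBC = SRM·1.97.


SRM = 1.4922·39.7^0.6859 = 18.6396
EBC = 18.6396·1.97

36.7201 EBC


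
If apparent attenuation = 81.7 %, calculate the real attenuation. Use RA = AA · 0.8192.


RA = 81.7 · 0.8192

66.9286 %


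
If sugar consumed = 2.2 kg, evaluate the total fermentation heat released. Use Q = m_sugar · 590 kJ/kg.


Q = 2.2 · 590

1298.0000 kJ


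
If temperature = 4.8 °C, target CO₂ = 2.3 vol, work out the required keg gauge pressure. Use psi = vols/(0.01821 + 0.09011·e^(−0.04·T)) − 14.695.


psi = 2.3/(0.01821 + 0.09011·e^(−0.04·4.8)) − 14.695

10.1488 psi


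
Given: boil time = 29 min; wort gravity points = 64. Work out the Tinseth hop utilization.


U = 1.65·0.000125^(GP/1000) · (1 − e^(−0.04·t))/4.15
bigness = 1.65·0.000125^(64/1000) = 0.9283
boil_factor = (1 − e^(−0.04·29))/4.15 = 0.1654
U = 0.9283 · 0.1654

0.1536


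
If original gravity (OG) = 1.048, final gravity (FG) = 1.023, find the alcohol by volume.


ABV = (OG − FG) · 131.25
ABV = (1.048 − 1.023) · 131.25

3.2813 % ABV


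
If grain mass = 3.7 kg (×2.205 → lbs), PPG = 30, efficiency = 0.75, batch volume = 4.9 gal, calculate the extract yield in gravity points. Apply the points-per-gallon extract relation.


points = lbs × PPG × eff / vol
lbs = 3.7 × 2.205 = 8.1585
points = 8.1585 × 30 × 0.75 / 4.9

37.4625 points


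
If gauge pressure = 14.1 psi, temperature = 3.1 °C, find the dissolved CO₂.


vols = (P + 14.695)·(0.01821 + 0.09011·e^(−0.04·T))
vols = (14.1 + 14.695)·(0.01821 + 0.09011·e^(−0.04·3.1))

2.8165 volumes


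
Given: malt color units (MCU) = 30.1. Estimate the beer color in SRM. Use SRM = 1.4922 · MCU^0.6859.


SRM = 1.4922 · 30.1^0.6859

15.4161 SRM


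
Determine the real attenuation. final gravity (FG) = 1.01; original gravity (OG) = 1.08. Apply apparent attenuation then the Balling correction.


AA = (OG−FG)/(OG−1)·100;  RA = AA·0.8192
AA = (1.08 − 1.01)/(1.08 − 1)·100 = 87.5000
RA = 87.5000·0.8192

71.6800 %


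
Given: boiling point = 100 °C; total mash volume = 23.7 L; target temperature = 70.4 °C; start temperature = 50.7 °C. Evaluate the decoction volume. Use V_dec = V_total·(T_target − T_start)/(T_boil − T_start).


V_dec = 23.7·(70.4 − 50.7)/(100 − 50.7)

9.4704 L


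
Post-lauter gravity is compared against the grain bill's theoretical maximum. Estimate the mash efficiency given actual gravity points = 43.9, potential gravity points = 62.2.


efficiency = actual / potential × 100
efficiency = 43.9 / 62.2 × 100

70.5788 %


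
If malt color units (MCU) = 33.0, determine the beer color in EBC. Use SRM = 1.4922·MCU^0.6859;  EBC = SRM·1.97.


SRM = 1.4922·33.0^0.6859 = 16.4201
EBC = 16.4201·1.97

32.3476 EBC


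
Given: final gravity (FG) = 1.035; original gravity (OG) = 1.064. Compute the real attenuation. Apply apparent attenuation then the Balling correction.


AA = (OG−FG)/(OG−1)·100;  RA = AA·0.8192
AA = (1.064 − 1.035)/(1.064 − 1)·100 = 45.3125
RA = 45.3125·0.8192

37.1200 %


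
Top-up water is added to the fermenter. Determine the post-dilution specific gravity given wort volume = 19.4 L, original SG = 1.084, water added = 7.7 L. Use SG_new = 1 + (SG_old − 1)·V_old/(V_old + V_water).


pts = (1.084 − 1)·1000·19.4/(19.4 + 7.7) = 60.1328
SG_new = 1 + 60.1328/1000

1.0601


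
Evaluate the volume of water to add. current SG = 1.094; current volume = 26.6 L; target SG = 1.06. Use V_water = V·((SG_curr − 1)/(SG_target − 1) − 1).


V_water = 26.6·((1.094 − 1)/(1.06 − 1) − 1)

15.0733 L


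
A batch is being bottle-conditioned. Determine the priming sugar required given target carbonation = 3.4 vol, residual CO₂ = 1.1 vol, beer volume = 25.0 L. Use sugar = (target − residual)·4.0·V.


sugar = (3.4 − 1.1)·4.0·25.0

230.0000 g


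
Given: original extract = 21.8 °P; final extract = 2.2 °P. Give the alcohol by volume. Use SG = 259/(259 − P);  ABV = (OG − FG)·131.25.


OG = 259/(259 − 21.8) = 1.0919
FG = 259/(259 − 2.2) = 1.0086
ABV = (1.0919 − 1.0086)·131.25

10.9382 % ABV


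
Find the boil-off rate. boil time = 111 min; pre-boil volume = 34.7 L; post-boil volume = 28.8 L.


rate = (V_pre − V_post) / (t_min/60)
rate = (34.7 − 28.8) / (111/60)

3.1892 L/hr


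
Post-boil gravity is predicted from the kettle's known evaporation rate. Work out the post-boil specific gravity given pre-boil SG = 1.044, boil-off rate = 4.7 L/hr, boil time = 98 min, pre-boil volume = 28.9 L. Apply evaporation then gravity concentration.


V_post = V_pre − rate·(t/60);  SG_post = 1 + (SG_pre−1)·V_pre/V_post
V_post = 28.9 − 4.7·(98/60) = 21.2233
SG_post = 1 + (1.044 − 1)·28.9/21.2233

1.0599


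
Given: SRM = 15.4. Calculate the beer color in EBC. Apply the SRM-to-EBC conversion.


EBC = SRM · 1.97
EBC = 15.4 · 1.97

30.3380 EBC


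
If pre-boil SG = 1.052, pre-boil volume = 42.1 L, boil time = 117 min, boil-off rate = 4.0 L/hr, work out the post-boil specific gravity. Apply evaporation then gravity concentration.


V_post = V_pre − rate·(t/60);  SG_post = 1 + (SG_pre−1)·V_pre/V_post
V_post = 42.1 − 4.0·(117/60) = 34.3000
SG_post = 1 + (1.052 − 1)·42.1/34.3000

1.0638


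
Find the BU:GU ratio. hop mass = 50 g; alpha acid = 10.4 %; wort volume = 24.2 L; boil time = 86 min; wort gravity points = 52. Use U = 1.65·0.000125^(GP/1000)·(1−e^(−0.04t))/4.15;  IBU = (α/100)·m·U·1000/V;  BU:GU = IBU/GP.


U = 1.65·0.000125^(52/1000)·(1−e^(−0.04·86))/4.15 = 0.2412
IBU = (10.4/100)·50·0.2412·1000/24.2 = 51.8214
BU:GU = 51.8214/52

0.9966


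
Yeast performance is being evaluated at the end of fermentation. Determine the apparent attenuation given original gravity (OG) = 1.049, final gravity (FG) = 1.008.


AA = (OG − FG)/(OG − 1) · 100
AA = (1.049 − 1.008)/(1.049 − 1) · 100

83.6735 %


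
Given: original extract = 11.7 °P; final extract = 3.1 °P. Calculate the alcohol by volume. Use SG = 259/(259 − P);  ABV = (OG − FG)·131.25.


OG = 259/(259 − 11.7) = 1.0473
FG = 259/(259 − 3.1) = 1.0121
ABV = (1.0473 − 1.0121)·131.25

4.6196 % ABV


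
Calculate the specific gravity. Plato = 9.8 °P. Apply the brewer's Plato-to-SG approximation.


SG = 259/(259 − P)
SG = 259/(259 − 9.8)

1.0393


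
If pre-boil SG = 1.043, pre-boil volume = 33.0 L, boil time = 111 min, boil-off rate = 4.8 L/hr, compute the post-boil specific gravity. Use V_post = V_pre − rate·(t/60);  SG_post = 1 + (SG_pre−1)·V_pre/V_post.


V_post = 33.0 − 4.8·(111/60) = 24.1200
SG_post = 1 + (1.043 − 1)·33.0/24.1200

1.0588


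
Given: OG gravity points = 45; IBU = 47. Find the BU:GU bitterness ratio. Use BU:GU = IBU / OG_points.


BU:GU = 47 / 45

1.0444


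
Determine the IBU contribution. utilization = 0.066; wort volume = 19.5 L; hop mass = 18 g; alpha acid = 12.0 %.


IBU = (α/100)·mass·U·1000 / V
IBU = (12.0/100)·18·0.066·1000 / 19.5

7.3108 IBU


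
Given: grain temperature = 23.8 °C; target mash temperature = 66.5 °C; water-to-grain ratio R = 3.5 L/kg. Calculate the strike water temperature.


T_strike = (0.41/R)·(T_mash − T_grain) + T_mash
T_strike = (0.41/3.5)·(66.5 − 23.8) + 66.5

71.5020 °C


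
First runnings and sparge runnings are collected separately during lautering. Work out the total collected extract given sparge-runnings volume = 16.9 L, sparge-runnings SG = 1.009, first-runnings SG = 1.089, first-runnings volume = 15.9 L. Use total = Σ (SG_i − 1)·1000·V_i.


first = (1.089 − 1)·1000·15.9 = 1415.1000
sparge = (1.009 − 1)·1000·16.9 = 152.1000
total = 1415.1000 + 152.1000

1567.2000 gravity·L


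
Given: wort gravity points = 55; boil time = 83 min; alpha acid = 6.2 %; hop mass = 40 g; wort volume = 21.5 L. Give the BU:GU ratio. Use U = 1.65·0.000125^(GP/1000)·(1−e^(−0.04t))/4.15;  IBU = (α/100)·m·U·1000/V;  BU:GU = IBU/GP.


U = 1.65·0.000125^(55/1000)·(1−e^(−0.04·83))/4.15 = 0.2338
IBU = (6.2/100)·40·0.2338·1000/21.5 = 26.9642
BU:GU = 26.9642/55

0.4903


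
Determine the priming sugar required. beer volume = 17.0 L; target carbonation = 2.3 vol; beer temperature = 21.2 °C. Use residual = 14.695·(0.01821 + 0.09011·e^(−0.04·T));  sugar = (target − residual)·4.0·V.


residual = 14.695·(0.01821 + 0.09011·e^(−0.04·21.2)) = 0.8347
sugar = (2.3 − 0.8347)·4.0·17.0

99.6406 g


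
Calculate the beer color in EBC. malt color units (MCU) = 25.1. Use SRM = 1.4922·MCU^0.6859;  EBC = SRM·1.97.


SRM = 1.4922·25.1^0.6859 = 13.6102
EBC = 13.6102·1.97

26.8120 EBC


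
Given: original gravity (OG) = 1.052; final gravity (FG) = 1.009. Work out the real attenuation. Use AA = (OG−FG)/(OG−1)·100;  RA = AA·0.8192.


AA = (1.052 − 1.009)/(1.052 − 1)·100 = 82.6923
RA = 82.6923·0.8192

67.7415 %


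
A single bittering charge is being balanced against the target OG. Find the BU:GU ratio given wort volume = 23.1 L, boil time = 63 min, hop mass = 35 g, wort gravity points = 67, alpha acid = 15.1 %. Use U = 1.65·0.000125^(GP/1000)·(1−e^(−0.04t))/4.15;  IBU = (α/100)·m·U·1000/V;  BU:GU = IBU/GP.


U = 1.65·0.000125^(67/1000)·(1−e^(−0.04·63))/4.15 = 0.2002
IBU = (15.1/100)·35·0.2002·1000/23.1 = 45.8071
BU:GU = 45.8071/67

0.6837


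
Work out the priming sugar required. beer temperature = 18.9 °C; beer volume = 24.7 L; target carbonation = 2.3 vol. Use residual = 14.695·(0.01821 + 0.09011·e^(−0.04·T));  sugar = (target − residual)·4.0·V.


residual = 14.695·(0.01821 + 0.09011·e^(−0.04·18.9)) = 0.8893
sugar = (2.3 − 0.8893)·4.0·24.7

139.3726 g


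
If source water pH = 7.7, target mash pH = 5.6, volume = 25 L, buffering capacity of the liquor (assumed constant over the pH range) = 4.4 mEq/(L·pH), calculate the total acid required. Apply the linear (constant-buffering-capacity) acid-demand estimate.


acid = buffering capacity · (pH_source − pH_target) · V
acid = 4.4 · (7.7 − 5.6) · 25

231.0000 mEq


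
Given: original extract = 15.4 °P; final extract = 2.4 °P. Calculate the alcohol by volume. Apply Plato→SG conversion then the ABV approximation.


SG = 259/(259 − P);  ABV = (OG − FG)·131.25
OG = 259/(259 − 15.4) = 1.0632
FG = 259/(259 − 2.4) = 1.0094
ABV = (1.0632 − 1.0094)·131.25

7.0698 % ABV


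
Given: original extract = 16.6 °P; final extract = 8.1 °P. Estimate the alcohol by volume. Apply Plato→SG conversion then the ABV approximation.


SG = 259/(259 − P);  ABV = (OG − FG)·131.25
OG = 259/(259 − 16.6) = 1.0685
FG = 259/(259 − 8.1) = 1.0323
ABV = (1.0685 − 1.0323)·131.25

4.7510 % ABV


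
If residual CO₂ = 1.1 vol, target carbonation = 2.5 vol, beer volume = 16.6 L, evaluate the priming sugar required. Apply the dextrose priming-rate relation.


sugar = (target − residual)·4.0·V
sugar = (2.5 − 1.1)·4.0·16.6

92.9600 g


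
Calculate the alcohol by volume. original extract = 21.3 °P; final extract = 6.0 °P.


SG = 259/(259 − P);  ABV = (OG − FG)·131.25
OG = 259/(259 − 21.3) = 1.0896
FG = 259/(259 − 6.0) = 1.0237
ABV = (1.0896 − 1.0237)·131.25

8.6485 % ABV


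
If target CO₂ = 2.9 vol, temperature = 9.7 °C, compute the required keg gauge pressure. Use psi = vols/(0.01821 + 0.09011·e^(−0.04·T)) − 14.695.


psi = 2.9/(0.01821 + 0.09011·e^(−0.04·9.7)) − 14.695

21.8558 psi


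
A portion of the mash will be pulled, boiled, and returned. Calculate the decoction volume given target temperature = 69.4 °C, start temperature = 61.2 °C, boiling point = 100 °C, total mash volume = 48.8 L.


V_dec = V_total·(T_target − T_start)/(T_boil − T_start)
V_dec = 48.8·(69.4 − 61.2)/(100 − 61.2)

10.3134 L


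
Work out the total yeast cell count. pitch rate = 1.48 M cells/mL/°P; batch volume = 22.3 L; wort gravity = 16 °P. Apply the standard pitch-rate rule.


cells (billions) = rate · V_L · °P
cells = 1.48 · 22.3 · 16

528.0640 billion cells


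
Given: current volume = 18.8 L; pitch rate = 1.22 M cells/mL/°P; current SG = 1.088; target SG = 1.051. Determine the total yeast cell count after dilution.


V_w = V·((SG_c−1)/(SG_t−1)−1);  °P = 259 − 259/SG_t;  cells = rate·(V+V_w)·°P
V_w = 18.8·((1.088−1)/(1.051−1)−1) = 13.6392
V_final = 18.8 + 13.6392 = 32.4392
°P = 259 − 259/1.051 = 12.5680
cells = 1.22·32.4392·12.5680

497.3904 billion cells


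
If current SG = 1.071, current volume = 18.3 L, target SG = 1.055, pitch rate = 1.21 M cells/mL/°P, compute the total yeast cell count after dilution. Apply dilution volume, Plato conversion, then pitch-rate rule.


V_w = V·((SG_c−1)/(SG_t−1)−1);  °P = 259 − 259/SG_t;  cells = rate·(V+V_w)·°P
V_w = 18.3·((1.071−1)/(1.055−1)−1) = 5.3236
V_final = 18.3 + 5.3236 = 23.6236
°P = 259 − 259/1.055 = 13.5024
cells = 1.21·23.6236·13.5024

385.9598 billion cells


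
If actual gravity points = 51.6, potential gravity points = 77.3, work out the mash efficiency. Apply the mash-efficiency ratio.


efficiency = actual / potential × 100
efficiency = 51.6 / 77.3 × 100

66.7529 %


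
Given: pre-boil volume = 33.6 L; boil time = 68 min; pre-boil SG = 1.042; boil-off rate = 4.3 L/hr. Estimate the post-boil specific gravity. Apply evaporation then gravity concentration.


V_post = V_pre − rate·(t/60);  SG_post = 1 + (SG_pre−1)·V_pre/V_post
V_post = 33.6 − 4.3·(68/60) = 28.7267
SG_post = 1 + (1.042 − 1)·33.6/28.7267

1.0491


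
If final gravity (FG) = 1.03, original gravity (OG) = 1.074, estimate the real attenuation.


AA = (OG−FG)/(OG−1)·100;  RA = AA·0.8192
AA = (1.074 − 1.03)/(1.074 − 1)·100 = 59.4595
RA = 59.4595·0.8192

48.7092 %


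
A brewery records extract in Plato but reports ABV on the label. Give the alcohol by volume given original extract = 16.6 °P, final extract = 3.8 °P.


SG = 259/(259 − P);  ABV = (OG − FG)·131.25
OG = 259/(259 − 16.6) = 1.0685
FG = 259/(259 − 3.8) = 1.0149
ABV = (1.0685 − 1.0149)·131.25

7.0339 % ABV


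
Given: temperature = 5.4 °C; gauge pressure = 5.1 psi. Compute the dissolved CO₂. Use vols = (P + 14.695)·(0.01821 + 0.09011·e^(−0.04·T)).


vols = (5.1 + 14.695)·(0.01821 + 0.09011·e^(−0.04·5.4))

1.7977 volumes


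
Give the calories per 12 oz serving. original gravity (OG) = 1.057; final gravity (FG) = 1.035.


ABW = (OG−FG)·131.25·0.79/FG;  °P = 259 − 259/SG (for OG→OE and FG→AE);  RE = 0.1808·OE + 0.8192·AE;  Cal = (6.9·ABW + 4·(RE−0.1))·FG·3.55
ABW = (1.057 − 1.035)·131.25·0.79/1.035 = 2.2040
OE = 259 − 259/1.057 = 13.9669 °P
AE = 259 − 259/1.035 = 8.7585 °P
RE = 0.1808·13.9669 + 0.8192·8.7585 = 9.7001 °P
Cal = (6.9·2.2040 + 4·(9.7001−0.1))·1.035·3.55

196.9694 kcal


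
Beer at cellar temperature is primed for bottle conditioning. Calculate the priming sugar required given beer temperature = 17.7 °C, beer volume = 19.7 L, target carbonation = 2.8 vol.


residual = 14.695·(0.01821 + 0.09011·e^(−0.04·T));  sugar = (target − residual)·4.0·V
residual = 14.695·(0.01821 + 0.09011·e^(−0.04·17.7)) = 0.9199
sugar = (2.8 − 0.9199)·4.0·19.7

148.1505 g


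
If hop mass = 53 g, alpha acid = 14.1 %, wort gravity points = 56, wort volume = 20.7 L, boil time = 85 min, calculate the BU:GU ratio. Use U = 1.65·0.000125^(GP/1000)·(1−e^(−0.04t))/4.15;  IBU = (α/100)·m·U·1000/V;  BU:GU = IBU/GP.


U = 1.65·0.000125^(56/1000)·(1−e^(−0.04·85))/4.15 = 0.2323
IBU = (14.1/100)·53·0.2323·1000/20.7 = 83.8776
BU:GU = 83.8776/56

1.4978


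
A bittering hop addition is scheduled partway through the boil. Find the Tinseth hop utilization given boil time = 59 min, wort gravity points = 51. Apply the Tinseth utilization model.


U = 1.65·0.000125^(GP/1000) · (1 − e^(−0.04·t))/4.15
bigness = 1.65·0.000125^(51/1000) = 1.0433
boil_factor = (1 − e^(−0.04·59))/4.15 = 0.2182
U = 1.0433 · 0.2182

0.2277


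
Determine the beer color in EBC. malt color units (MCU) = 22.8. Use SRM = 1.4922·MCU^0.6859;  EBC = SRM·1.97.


SRM = 1.4922·22.8^0.6859 = 12.7419
EBC = 12.7419·1.97

25.1016 EBC


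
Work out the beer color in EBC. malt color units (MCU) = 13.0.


SRM = 1.4922·MCU^0.6859;  EBC = SRM·1.97
SRM = 1.4922·13.0^0.6859 = 8.6672
EBC = 8.6672·1.97

17.0745 EBC


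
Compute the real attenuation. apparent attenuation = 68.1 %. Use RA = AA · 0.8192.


RA = 68.1 · 0.8192

55.7875 %


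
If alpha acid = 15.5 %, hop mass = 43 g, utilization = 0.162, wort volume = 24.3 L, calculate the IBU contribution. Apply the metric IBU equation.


IBU = (α/100)·mass·U·1000 / V
IBU = (15.5/100)·43·0.162·1000 / 24.3

44.4333 IBU


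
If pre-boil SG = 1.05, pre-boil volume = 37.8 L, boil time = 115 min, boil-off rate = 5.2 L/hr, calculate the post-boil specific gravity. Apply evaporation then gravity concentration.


V_post = V_pre − rate·(t/60);  SG_post = 1 + (SG_pre−1)·V_pre/V_post
V_post = 37.8 − 5.2·(115/60) = 27.8333
SG_post = 1 + (1.05 − 1)·37.8/27.8333

1.0679


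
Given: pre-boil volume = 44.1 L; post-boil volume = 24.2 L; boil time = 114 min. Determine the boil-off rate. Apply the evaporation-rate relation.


rate = (V_pre − V_post) / (t_min/60)
rate = (44.1 − 24.2) / (114/60)

10.4737 L/hr


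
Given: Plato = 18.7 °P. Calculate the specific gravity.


SG = 259/(259 − P)
SG = 259/(259 − 18.7)

1.0778


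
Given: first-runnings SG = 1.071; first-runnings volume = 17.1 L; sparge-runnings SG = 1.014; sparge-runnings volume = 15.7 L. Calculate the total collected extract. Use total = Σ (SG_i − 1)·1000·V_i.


first = (1.071 − 1)·1000·17.1 = 1214.1000
sparge = (1.014 − 1)·1000·15.7 = 219.8000
total = 1214.1000 + 219.8000

1433.9000 gravity·L


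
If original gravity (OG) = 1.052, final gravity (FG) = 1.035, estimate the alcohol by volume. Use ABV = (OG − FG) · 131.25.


ABV = (1.052 − 1.035) · 131.25

2.2313 % ABV


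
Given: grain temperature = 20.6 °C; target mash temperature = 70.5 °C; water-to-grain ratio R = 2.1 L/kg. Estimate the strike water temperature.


T_strike = (0.41/R)·(T_mash − T_grain) + T_mash
T_strike = (0.41/2.1)·(70.5 − 20.6) + 70.5

80.2424 °C


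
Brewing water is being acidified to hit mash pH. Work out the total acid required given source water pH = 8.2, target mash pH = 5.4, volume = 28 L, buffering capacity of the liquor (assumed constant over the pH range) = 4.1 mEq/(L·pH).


acid = buffering capacity · (pH_source − pH_target) · V
acid = 4.1 · (8.2 − 5.4) · 28

321.4400 mEq


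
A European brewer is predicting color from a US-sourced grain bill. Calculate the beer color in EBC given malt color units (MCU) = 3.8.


SRM = 1.4922·MCU^0.6859;  EBC = SRM·1.97
SRM = 1.4922·3.8^0.6859 = 3.7282
EBC = 3.7282·1.97

7.3446 EBC


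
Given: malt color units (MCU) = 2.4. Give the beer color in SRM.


SRM = 1.4922 · MCU^0.6859
SRM = 1.4922 · 2.4^0.6859

2.7203 SRM


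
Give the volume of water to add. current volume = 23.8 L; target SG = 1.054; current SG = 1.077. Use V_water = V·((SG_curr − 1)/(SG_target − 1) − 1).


V_water = 23.8·((1.077 − 1)/(1.054 − 1) − 1)

10.1370 L


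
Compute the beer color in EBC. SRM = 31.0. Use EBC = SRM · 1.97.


EBC = 31.0 · 1.97

61.0700 EBC


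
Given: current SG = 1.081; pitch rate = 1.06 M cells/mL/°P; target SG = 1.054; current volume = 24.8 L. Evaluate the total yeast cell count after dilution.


V_w = V·((SG_c−1)/(SG_t−1)−1);  °P = 259 − 259/SG_t;  cells = rate·(V+V_w)·°P
V_w = 24.8·((1.081−1)/(1.054−1)−1) = 12.4000
V_final = 24.8 + 12.4000 = 37.2000
°P = 259 − 259/1.054 = 13.2694
cells = 1.06·37.2000·13.2694

523.2409 billion cells


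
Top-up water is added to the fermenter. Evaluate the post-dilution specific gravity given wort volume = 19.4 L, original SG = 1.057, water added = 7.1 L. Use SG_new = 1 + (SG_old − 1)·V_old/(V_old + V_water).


pts = (1.057 − 1)·1000·19.4/(19.4 + 7.1) = 41.7283
SG_new = 1 + 41.7283/1000

1.0417


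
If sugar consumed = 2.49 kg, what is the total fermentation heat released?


Q = m_sugar · 590 kJ/kg
Q = 2.49 · 590

1469.1000 kJ


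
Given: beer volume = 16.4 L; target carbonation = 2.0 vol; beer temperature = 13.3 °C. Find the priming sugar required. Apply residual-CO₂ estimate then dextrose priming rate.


residual = 14.695·(0.01821 + 0.09011·e^(−0.04·T));  sugar = (target − residual)·4.0·V
residual = 14.695·(0.01821 + 0.09011·e^(−0.04·13.3)) = 1.0454
sugar = (2.0 − 1.0454)·4.0·16.4

62.6185 g


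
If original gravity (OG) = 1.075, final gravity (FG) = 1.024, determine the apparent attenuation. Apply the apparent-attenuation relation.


AA = (OG − FG)/(OG − 1) · 100
AA = (1.075 − 1.024)/(1.075 − 1) · 100

68.0000 %


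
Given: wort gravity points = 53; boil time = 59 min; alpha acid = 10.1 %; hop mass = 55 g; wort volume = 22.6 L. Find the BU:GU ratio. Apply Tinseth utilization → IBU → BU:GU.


U = 1.65·0.000125^(GP/1000)·(1−e^(−0.04t))/4.15;  IBU = (α/100)·m·U·1000/V;  BU:GU = IBU/GP
U = 1.65·0.000125^(53/1000)·(1−e^(−0.04·59))/4.15 = 0.2236
IBU = (10.1/100)·55·0.2236·1000/22.6 = 54.9635
BU:GU = 54.9635/53

1.0370


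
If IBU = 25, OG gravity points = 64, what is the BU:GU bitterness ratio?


BU:GU = IBU / OG_points
BU:GU = 25 / 64

0.3906


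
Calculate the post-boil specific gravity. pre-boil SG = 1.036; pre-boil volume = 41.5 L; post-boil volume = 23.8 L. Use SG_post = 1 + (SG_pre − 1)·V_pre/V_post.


pts_pre = (1.036 − 1)·1000 = 36.0000
pts_post = 36.0000·41.5/23.8 = 62.7731
SG_post = 1 + 62.7731/1000

1.0628


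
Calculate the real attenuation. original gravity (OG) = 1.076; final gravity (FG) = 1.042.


AA = (OG−FG)/(OG−1)·100;  RA = AA·0.8192
AA = (1.076 − 1.042)/(1.076 − 1)·100 = 44.7368
RA = 44.7368·0.8192

36.6484 %


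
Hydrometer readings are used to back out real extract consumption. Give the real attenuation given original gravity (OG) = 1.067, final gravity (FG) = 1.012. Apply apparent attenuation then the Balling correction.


AA = (OG−FG)/(OG−1)·100;  RA = AA·0.8192
AA = (1.067 − 1.012)/(1.067 − 1)·100 = 82.0896
RA = 82.0896·0.8192

67.2478 %


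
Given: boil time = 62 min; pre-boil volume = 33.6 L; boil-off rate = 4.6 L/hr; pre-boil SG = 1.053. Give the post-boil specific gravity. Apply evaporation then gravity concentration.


V_post = V_pre − rate·(t/60);  SG_post = 1 + (SG_pre−1)·V_pre/V_post
V_post = 33.6 − 4.6·(62/60) = 28.8467
SG_post = 1 + (1.053 − 1)·33.6/28.8467

1.0617


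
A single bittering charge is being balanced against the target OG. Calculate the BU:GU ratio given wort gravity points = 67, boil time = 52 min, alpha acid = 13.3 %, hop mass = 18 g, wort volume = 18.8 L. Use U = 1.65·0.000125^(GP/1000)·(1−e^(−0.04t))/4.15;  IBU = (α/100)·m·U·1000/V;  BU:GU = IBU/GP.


U = 1.65·0.000125^(67/1000)·(1−e^(−0.04·52))/4.15 = 0.1905
IBU = (13.3/100)·18·0.1905·1000/18.8 = 24.2626
BU:GU = 24.2626/67

0.3621


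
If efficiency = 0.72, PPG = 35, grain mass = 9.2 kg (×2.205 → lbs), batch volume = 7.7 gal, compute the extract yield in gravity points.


points = lbs × PPG × eff / vol
lbs = 9.2 × 2.205 = 20.2860
points = 20.2860 × 35 × 0.72 / 7.7

66.3905 points


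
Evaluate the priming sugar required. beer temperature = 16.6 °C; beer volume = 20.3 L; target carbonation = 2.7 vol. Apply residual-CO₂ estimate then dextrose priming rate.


residual = 14.695·(0.01821 + 0.09011·e^(−0.04·T));  sugar = (target − residual)·4.0·V
residual = 14.695·(0.01821 + 0.09011·e^(−0.04·16.6)) = 0.9493
sugar = (2.7 − 0.9493)·4.0·20.3

142.1600 g


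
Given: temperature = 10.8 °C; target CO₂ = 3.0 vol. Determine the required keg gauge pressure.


psi = vols/(0.01821 + 0.09011·e^(−0.04·T)) − 14.695
psi = 3.0/(0.01821 + 0.09011·e^(−0.04·10.8)) − 14.695

24.4132 psi


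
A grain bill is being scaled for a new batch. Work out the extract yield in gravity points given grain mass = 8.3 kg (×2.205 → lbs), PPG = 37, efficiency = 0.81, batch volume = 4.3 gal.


points = lbs × PPG × eff / vol
lbs = 8.3 × 2.205 = 18.3015
points = 18.3015 × 37 × 0.81 / 4.3

127.5572 points


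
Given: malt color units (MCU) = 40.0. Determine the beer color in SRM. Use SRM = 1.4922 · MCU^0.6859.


SRM = 1.4922 · 40.0^0.6859

18.7361 SRM


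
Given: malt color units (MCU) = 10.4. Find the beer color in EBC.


SRM = 1.4922·MCU^0.6859;  EBC = SRM·1.97
SRM = 1.4922·10.4^0.6859 = 7.4372
EBC = 7.4372·1.97

14.6513 EBC


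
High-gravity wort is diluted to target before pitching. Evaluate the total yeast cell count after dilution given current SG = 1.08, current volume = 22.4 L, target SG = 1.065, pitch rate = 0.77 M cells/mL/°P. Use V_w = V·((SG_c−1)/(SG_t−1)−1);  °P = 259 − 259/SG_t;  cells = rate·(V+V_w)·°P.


V_w = 22.4·((1.08−1)/(1.065−1)−1) = 5.1692
V_final = 22.4 + 5.1692 = 27.5692
°P = 259 − 259/1.065 = 15.8075
cells = 0.77·27.5692·15.8075

335.5667 billion cells


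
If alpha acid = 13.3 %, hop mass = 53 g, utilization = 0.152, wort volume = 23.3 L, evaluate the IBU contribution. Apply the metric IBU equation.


IBU = (α/100)·mass·U·1000 / V
IBU = (13.3/100)·53·0.152·1000 / 23.3

45.9849 IBU


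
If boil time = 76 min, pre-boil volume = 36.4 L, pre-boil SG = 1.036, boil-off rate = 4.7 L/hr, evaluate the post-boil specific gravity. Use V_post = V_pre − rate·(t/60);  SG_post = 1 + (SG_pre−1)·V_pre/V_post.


V_post = 36.4 − 4.7·(76/60) = 30.4467
SG_post = 1 + (1.036 − 1)·36.4/30.4467

1.0430


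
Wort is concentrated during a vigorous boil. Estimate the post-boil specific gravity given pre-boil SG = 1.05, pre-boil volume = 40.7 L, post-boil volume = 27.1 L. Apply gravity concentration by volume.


SG_post = 1 + (SG_pre − 1)·V_pre/V_post
pts_pre = (1.05 − 1)·1000 = 50.0000
pts_post = 50.0000·40.7/27.1 = 75.0923
SG_post = 1 + 75.0923/1000

1.0751


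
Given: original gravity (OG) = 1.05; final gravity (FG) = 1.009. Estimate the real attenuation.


AA = (OG−FG)/(OG−1)·100;  RA = AA·0.8192
AA = (1.05 − 1.009)/(1.05 − 1)·100 = 82.0000
RA = 82.0000·0.8192

67.1744 %


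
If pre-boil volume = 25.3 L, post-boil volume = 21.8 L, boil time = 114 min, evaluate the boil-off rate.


rate = (V_pre − V_post) / (t_min/60)
rate = (25.3 − 21.8) / (114/60)

1.8421 L/hr


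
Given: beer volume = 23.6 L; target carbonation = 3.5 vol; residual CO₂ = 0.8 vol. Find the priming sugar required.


sugar = (target − residual)·4.0·V
sugar = (3.5 − 0.8)·4.0·23.6

254.8800 g


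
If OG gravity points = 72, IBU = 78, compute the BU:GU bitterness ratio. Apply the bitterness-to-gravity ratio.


BU:GU = IBU / OG_points
BU:GU = 78 / 72

1.0833


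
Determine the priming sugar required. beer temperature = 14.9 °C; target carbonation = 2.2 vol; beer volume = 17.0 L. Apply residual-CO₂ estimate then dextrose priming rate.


residual = 14.695·(0.01821 + 0.09011·e^(−0.04·T));  sugar = (target − residual)·4.0·V
residual = 14.695·(0.01821 + 0.09011·e^(−0.04·14.9)) = 0.9972
sugar = (2.2 − 0.9972)·4.0·17.0

81.7886 g


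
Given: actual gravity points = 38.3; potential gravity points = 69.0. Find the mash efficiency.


efficiency = actual / potential × 100
efficiency = 38.3 / 69.0 × 100

55.5072 %


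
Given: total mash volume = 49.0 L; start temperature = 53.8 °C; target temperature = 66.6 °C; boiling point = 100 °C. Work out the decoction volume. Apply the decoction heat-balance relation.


V_dec = V_total·(T_target − T_start)/(T_boil − T_start)
V_dec = 49.0·(66.6 − 53.8)/(100 − 53.8)

13.5758 L


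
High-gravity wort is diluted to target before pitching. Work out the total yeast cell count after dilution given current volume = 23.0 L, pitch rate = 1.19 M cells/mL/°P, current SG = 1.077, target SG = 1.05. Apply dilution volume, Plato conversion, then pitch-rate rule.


V_w = V·((SG_c−1)/(SG_t−1)−1);  °P = 259 − 259/SG_t;  cells = rate·(V+V_w)·°P
V_w = 23.0·((1.077−1)/(1.05−1)−1) = 12.4200
V_final = 23.0 + 12.4200 = 35.4200
°P = 259 − 259/1.05 = 12.3333
cells = 1.19·35.4200·12.3333

519.8475 billion cells


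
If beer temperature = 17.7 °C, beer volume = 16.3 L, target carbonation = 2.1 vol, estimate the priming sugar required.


residual = 14.695·(0.01821 + 0.09011·e^(−0.04·T));  sugar = (target − residual)·4.0·V
residual = 14.695·(0.01821 + 0.09011·e^(−0.04·17.7)) = 0.9199
sugar = (2.1 − 0.9199)·4.0·16.3

76.9413 g


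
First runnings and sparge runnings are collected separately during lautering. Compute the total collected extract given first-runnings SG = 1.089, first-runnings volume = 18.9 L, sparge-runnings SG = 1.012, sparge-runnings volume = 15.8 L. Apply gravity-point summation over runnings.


total = Σ (SG_i − 1)·1000·V_i
first = (1.089 − 1)·1000·18.9 = 1682.1000
sparge = (1.012 − 1)·1000·15.8 = 189.6000
total = 1682.1000 + 189.6000

1871.7000 gravity·L


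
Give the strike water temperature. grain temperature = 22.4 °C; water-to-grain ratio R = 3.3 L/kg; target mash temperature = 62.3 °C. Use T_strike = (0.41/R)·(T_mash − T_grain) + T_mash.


T_strike = (0.41/3.3)·(62.3 − 22.4) + 62.3

67.2573 °C


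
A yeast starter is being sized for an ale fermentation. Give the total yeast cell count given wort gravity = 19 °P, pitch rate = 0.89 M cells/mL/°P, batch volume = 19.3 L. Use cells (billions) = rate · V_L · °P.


cells = 0.89 · 19.3 · 19

326.3630 billion cells


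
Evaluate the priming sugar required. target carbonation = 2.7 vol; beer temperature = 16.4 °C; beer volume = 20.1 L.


residual = 14.695·(0.01821 + 0.09011·e^(−0.04·T));  sugar = (target − residual)·4.0·V
residual = 14.695·(0.01821 + 0.09011·e^(−0.04·16.4)) = 0.9547
sugar = (2.7 − 0.9547)·4.0·20.1

140.3192 g


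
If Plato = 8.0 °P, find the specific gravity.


SG = 259/(259 − P)
SG = 259/(259 − 8.0)

1.0319
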